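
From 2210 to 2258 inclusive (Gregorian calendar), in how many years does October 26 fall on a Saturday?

Track October 26's weekday year by year (advancing +1, or +2 across a Feb 29):
  2210: Fri  2211: Sat (+1) ✓  2212: Mon (+2)  2213: Tue (+1)  2214: Wed (+1)
  2215: Thu (+1)  2216: Sat (+2) ✓  2217: Sun (+1)  2218: Mon (+1)  2219: Tue (+1)
  2220: Thu (+2)  2221: Fri (+1)  2222: Sat (+1) ✓  2223: Sun (+1)  … (21 more years) …
  2245: Sun (+1)  2246: Mon (+1)  2247: Tue (+1)  2248: Thu (+2)  2249: Fri (+1)
  2250: Sat (+1) ✓  2251: Sun (+1)  2252: Tue (+2)  2253: Wed (+1)  2254: Thu (+1)
  2255: Fri (+1)  2256: Sun (+2)  2257: Mon (+1)  2258: Tue (+1)
Saturday years: 2211, 2216, 2222, 2233, 2239, 2244, 2250 — 7 in total.

7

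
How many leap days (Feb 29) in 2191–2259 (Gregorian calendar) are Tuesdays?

2

Leap years in 2191–2259: 16 of them.
Feb 29 weekday advances by 5 (mod 7) from one leap year to the next four years later (or differs when a century non-leap intervenes).
Leap-day weekdays: 2192:Wed 2196:Mon 2204:Wed 2208:Mon 2212:Sat 2216:Thu 2220:Tue✓ 2224:Sun 2228:Fri 2232:Wed 2236:Mon 2240:Sat 2244:Thu 2248:Tue✓ 2252:Sun 2256:Fri
Tuesday: 2220, 2248 → 2.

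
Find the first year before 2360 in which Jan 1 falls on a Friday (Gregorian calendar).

2354

Jan 1 advances by 2 weekdays after a leap year and by 1 after a common year.
2360: Jan 1 is Friday (leap).
2359: Thursday
2358: Wednesday
2357: Tuesday
2356: Sunday (leap)
2355: Saturday
2354: Friday
2354 begins on a Friday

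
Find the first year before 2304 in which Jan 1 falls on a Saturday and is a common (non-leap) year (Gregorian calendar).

2298

Jan 1 advances by 2 weekdays after a leap year and by 1 after a common year.
2304: Jan 1 is Friday (leap).
2303: Thursday
2302: Wednesday
2301: Tuesday
2300: Monday
2299: Sunday
2298: Saturday
2298 begins on a Saturday and is a common year.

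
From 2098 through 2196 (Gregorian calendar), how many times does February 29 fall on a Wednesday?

4

Leap years in 2098–2196: 24 of them.
Feb 29 weekday advances by 5 (mod 7) from one leap year to the next four years later (or differs when a century non-leap intervenes).
Leap-day weekdays: 2104:Fri 2108:Wed✓ 2112:Mon 2116:Sat 2120:Thu 2124:Tue 2128:Sun 2132:Fri 2136:Wed✓ 2140:Mon 2144:Sat 2148:Thu 2152:Tue 2156:Sun 2160:Fri 2164:Wed✓ 2168:Mon 2172:Sat 2176:Thu 2180:Tue 2184:Sun 2188:Fri 2192:Wed✓ 2196:Mon
Wednesday: 2108, 2136, 2164, 2192 → 4.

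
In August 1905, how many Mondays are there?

4

August 1905 has 31 days and begins on Tuesday.
The first Monday is August 7.
Mondays fall on 7, 14, 21, 28 — that's 4.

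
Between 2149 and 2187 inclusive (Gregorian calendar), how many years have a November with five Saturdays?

November has 30 days; it has five Saturdays when Saturday falls among the first (month-length − 28) days — i.e. when November 1 is one of Saturday/Friday.
November 1 by year: 2149:Sat✓ 2150:Sun 2151:Mon 2152:Wed 2153:Thu 2154:Fri✓ 2155:Sat✓ 2156:Mon 2157:Tue 2158:Wed 2159:Thu 2160:Sat✓ 2161:Sun 2162:Mon 2163:Tue …(9 more)… 2173:Mon 2174:Tue 2175:Wed 2176:Fri✓ 2177:Sat✓ 2178:Sun 2179:Mon 2180:Wed 2181:Thu 2182:Fri✓ 2183:Sat✓ 2184:Mon 2185:Tue 2186:Wed 2187:Thu
Years with five Saturdays: 2149, 2154, 2155, 2160, 2165, 2166, 2171, 2176, 2177, 2182, 2183 → 11.

11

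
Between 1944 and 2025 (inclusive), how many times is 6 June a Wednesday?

12

Track 6 June's weekday year by year (advancing +1, or +2 across a Feb 29):
  1944: Tue  1945: Wed (+1) ✓  1946: Thu (+1)  1947: Fri (+1)  1948: Sun (+2)
  1949: Mon (+1)  1950: Tue (+1)  1951: Wed (+1) ✓  1952: Fri (+2)  1953: Sat (+1)
  1954: Sun (+1)  1955: Mon (+1)  1956: Wed (+2) ✓  1957: Thu (+1)  … (54 more years) …
  2012: Wed (+2) ✓  2013: Thu (+1)  2014: Fri (+1)  2015: Sat (+1)  2016: Mon (+2)
  2017: Tue (+1)  2018: Wed (+1) ✓  2019: Thu (+1)  2020: Sat (+2)  2021: Sun (+1)
  2022: Mon (+1)  2023: Tue (+1)  2024: Thu (+2)  2025: Fri (+1)
Wednesday years: 1945, 1951, 1956, 1962, 1973, 1979, 1984, 1990, 2001, 2007, 2012, 2018 — 12 in total.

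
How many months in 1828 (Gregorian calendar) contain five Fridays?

4

A month of length L has five Fridays iff its first Friday is on day ≤ L−28 (so day 1–3 in a 31-day month, 1–2 in a 30-day month, day 1 in a leap February).
Checking each month of 1828: Jan starts Tue (31d); Feb starts Fri (29d) ✓; Mar starts Sat (31d); Apr starts Tue (30d); May starts Thu (31d) ✓; Jun starts Sun (30d); Jul starts Tue (31d); Aug starts Fri (31d) ✓; Sep starts Mon (30d); Oct starts Wed (31d) ✓; Nov starts Sat (30d); Dec starts Mon (31d).
Five-Friday months: February, May, August, October → 4.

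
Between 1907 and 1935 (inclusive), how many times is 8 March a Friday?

Track 8 March's weekday year by year (advancing +1, or +2 across a Feb 29):
  1907: Fri ✓  1908: Sun (+2)  1909: Mon (+1)  1910: Tue (+1)  1911: Wed (+1)
  1912: Fri (+2) ✓  1913: Sat (+1)  1914: Sun (+1)  1915: Mon (+1)  1916: Wed (+2)
  1917: Thu (+1)  1918: Fri (+1) ✓  1919: Sat (+1)  1920: Mon (+2)  1921: Tue (+1)
  1922: Wed (+1)  1923: Thu (+1)  1924: Sat (+2)  1925: Sun (+1)  1926: Mon (+1)
  1927: Tue (+1)  1928: Thu (+2)  1929: Fri (+1) ✓  1930: Sat (+1)  1931: Sun (+1)
  1932: Tue (+2)  1933: Wed (+1)  1934: Thu (+1)  1935: Fri (+1) ✓
Friday years: 1907, 1912, 1918, 1929, 1935 — 5 in total.

5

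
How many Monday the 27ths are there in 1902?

2

Check the 27th of each month of 1902: Jan 27: Mon, Feb 27: Thu, Mar 27: Thu, Apr 27: Sun, May 27: Tue, Jun 27: Fri, Jul 27: Sun, Aug 27: Wed, Sep 27: Sat, Oct 27: Mon, Nov 27: Thu, Dec 27: Sat.
Monday occurs in January, October — 2 months.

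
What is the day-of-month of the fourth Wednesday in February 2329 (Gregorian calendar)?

February 1, 2329 is a Friday, so the first Wednesday is the 6th.
The fourth Wednesday is 6 + 21 = 27.

27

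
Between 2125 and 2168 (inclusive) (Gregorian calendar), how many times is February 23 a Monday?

7

Track February 23's weekday year by year (advancing +1, or +2 across a Feb 29):
  2125: Fri  2126: Sat (+1)  2127: Sun (+1)  2128: Mon (+1) ✓  2129: Wed (+2)
  2130: Thu (+1)  2131: Fri (+1)  2132: Sat (+1)  2133: Mon (+2) ✓  2134: Tue (+1)
  2135: Wed (+1)  2136: Thu (+1)  2137: Sat (+2)  2138: Sun (+1)  … (16 more years) …
  2155: Sun (+1)  2156: Mon (+1) ✓  2157: Wed (+2)  2158: Thu (+1)  2159: Fri (+1)
  2160: Sat (+1)  2161: Mon (+2) ✓  2162: Tue (+1)  2163: Wed (+1)  2164: Thu (+1)
  2165: Sat (+2)  2166: Sun (+1)  2167: Mon (+1) ✓  2168: Tue (+1)
Monday years: 2128, 2133, 2139, 2150, 2156, 2161, 2167 — 7 in total.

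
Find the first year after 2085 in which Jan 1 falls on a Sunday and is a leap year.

Jan 1 advances by 2 weekdays after a leap year and by 1 after a common year.
2085: Jan 1 is Monday.
2086: Tuesday
2087: Wednesday
2088: Thursday (leap)
2089: Saturday
2090: Sunday
2091: Monday
2092: Tuesday (leap)
2093: Thursday
2094: Friday
2095: Saturday
2096: Sunday (leap)
2096 begins on a Sunday and is a leap year.

2096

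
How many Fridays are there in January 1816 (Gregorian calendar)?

January 1816 has 31 days and begins on Monday.
The first Friday is January 5.
Fridays fall on 5, 12, 19, 26 — that's 4.

4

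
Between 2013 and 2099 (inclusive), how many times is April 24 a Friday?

13

Track April 24's weekday year by year (advancing +1, or +2 across a Feb 29):
  2013: Wed  2014: Thu (+1)  2015: Fri (+1) ✓  2016: Sun (+2)  2017: Mon (+1)
  2018: Tue (+1)  2019: Wed (+1)  2020: Fri (+2) ✓  2021: Sat (+1)  2022: Sun (+1)
  2023: Mon (+1)  2024: Wed (+2)  2025: Thu (+1)  2026: Fri (+1) ✓  … (59 more years) …
  2086: Wed (+1)  2087: Thu (+1)  2088: Sat (+2)  2089: Sun (+1)  2090: Mon (+1)
  2091: Tue (+1)  2092: Thu (+2)  2093: Fri (+1) ✓  2094: Sat (+1)  2095: Sun (+1)
  2096: Tue (+2)  2097: Wed (+1)  2098: Thu (+1)  2099: Fri (+1) ✓
Friday years: 2015, 2020, 2026, 2037, 2043, 2048, 2054, 2065, 2071, 2076, 2082, 2093, 2099 — 13 in total.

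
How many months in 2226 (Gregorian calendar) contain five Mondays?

A month of length L has five Mondays iff its first Monday is on day ≤ L−28 (so day 1–3 in a 31-day month, 1–2 in a 30-day month, day 1 in a leap February).
Checking each month of 2226: Jan starts Sun (31d) ✓; Feb starts Wed (28d); Mar starts Wed (31d); Apr starts Sat (30d); May starts Mon (31d) ✓; Jun starts Thu (30d); Jul starts Sat (31d) ✓; Aug starts Tue (31d); Sep starts Fri (30d); Oct starts Sun (31d) ✓; Nov starts Wed (30d); Dec starts Fri (31d).
Five-Monday months: January, May, July, October → 4.

4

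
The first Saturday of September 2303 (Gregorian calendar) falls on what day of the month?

5

September 1, 2303 is a Tuesday, so the first Saturday is the 5th.
The first Saturday is 5 + 0 = 5.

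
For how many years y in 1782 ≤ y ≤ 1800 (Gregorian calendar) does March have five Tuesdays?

March has 31 days; it has five Tuesdays when Tuesday falls among the first (month-length − 28) days — i.e. when March 1 is one of Tuesday/Monday/Sunday.
March 1 by year: 1782:Fri 1783:Sat 1784:Mon✓ 1785:Tue✓ 1786:Wed 1787:Thu 1788:Sat 1789:Sun✓ 1790:Mon✓ 1791:Tue✓ 1792:Thu 1793:Fri 1794:Sat 1795:Sun✓ 1796:Tue✓ 1797:Wed 1798:Thu 1799:Fri 1800:Sat
Years with five Tuesdays: 1784, 1785, 1789, 1790, 1791, 1795, 1796 → 7.

7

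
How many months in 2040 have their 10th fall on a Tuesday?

3

Check the 10th of each month of 2040: Jan 10: Tue, Feb 10: Fri, Mar 10: Sat, Apr 10: Tue, May 10: Thu, Jun 10: Sun, Jul 10: Tue, Aug 10: Fri, Sep 10: Mon, Oct 10: Wed, Nov 10: Sat, Dec 10: Mon.
Tuesday occurs in January, April, July — 3 months.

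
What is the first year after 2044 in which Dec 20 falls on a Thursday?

From one year to the next, a fixed date's weekday advances by 1, or by 2 when a Feb 29 lies between the two dates.
2044: December 20 is Tuesday.
2045: Wednesday (+1)
2046: Thursday (+1)
Dec 20 falls on a Thursday in 2046.

2046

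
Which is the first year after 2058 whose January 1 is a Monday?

2063

Jan 1 advances by 2 weekdays after a leap year and by 1 after a common year.
2058: Jan 1 is Tuesday.
2059: Wednesday
2060: Thursday (leap)
2061: Saturday
2062: Sunday
2063: Monday
2063 begins on a Monday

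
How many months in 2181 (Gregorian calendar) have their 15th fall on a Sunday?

Check the 15th of each month of 2181: Jan 15: Mon, Feb 15: Thu, Mar 15: Thu, Apr 15: Sun, May 15: Tue, Jun 15: Fri, Jul 15: Sun, Aug 15: Wed, Sep 15: Sat, Oct 15: Mon, Nov 15: Thu, Dec 15: Sat.
Sunday occurs in April, July — 2 months.

2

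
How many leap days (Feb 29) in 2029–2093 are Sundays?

Leap years in 2029–2093: 16 of them.
Feb 29 weekday advances by 5 (mod 7) from one leap year to the next four years later (or differs when a century non-leap intervenes).
Leap-day weekdays: 2032:Sun✓ 2036:Fri 2040:Wed 2044:Mon 2048:Sat 2052:Thu 2056:Tue 2060:Sun✓ 2064:Fri 2068:Wed 2072:Mon 2076:Sat 2080:Thu 2084:Tue 2088:Sun✓ 2092:Fri
Sunday: 2032, 2060, 2088 → 3.

3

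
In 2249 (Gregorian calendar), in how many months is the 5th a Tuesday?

Check the 5th of each month of 2249: Jan 5: Fri, Feb 5: Mon, Mar 5: Mon, Apr 5: Thu, May 5: Sat, Jun 5: Tue, Jul 5: Thu, Aug 5: Sun, Sep 5: Wed, Oct 5: Fri, Nov 5: Mon, Dec 5: Wed.
Tuesday occurs in June — 1 month.

1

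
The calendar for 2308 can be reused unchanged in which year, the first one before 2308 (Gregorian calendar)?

2296

Two years share a calendar iff Jan 1 falls on the same weekday and both are leap or both are common. 2308: Jan 1 is Wednesday, leap year.
2307: Jan 1 Tuesday, common
2306: Jan 1 Monday, common
2305: Jan 1 Sunday, common
2304: Jan 1 Friday, leap
2303: Jan 1 Thursday, common
2302: Jan 1 Wednesday, common
2301: Jan 1 Tuesday, common
2300: Jan 1 Monday, common
2299: Jan 1 Sunday, common
2298: Jan 1 Saturday, common
2297: Jan 1 Friday, common
2296: Jan 1 Wednesday, leap
2296 matches on both conditions.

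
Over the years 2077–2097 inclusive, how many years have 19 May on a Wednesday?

4

Track 19 May's weekday year by year (advancing +1, or +2 across a Feb 29):
  2077: Wed ✓  2078: Thu (+1)  2079: Fri (+1)  2080: Sun (+2)  2081: Mon (+1)
  2082: Tue (+1)  2083: Wed (+1) ✓  2084: Fri (+2)  2085: Sat (+1)  2086: Sun (+1)
  2087: Mon (+1)  2088: Wed (+2) ✓  2089: Thu (+1)  2090: Fri (+1)  2091: Sat (+1)
  2092: Mon (+2)  2093: Tue (+1)  2094: Wed (+1) ✓  2095: Thu (+1)  2096: Sat (+2)
  2097: Sun (+1)
Wednesday years: 2077, 2083, 2088, 2094 — 4 in total.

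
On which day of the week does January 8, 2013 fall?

January 1, 2013 is a Tuesday.
January 8 is day 8 of the year, i.e. 7 days after Jan 1.
7 mod 7 = 0, so advance 0 weekdays from Tuesday: Tuesday.

Tuesday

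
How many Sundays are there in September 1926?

4

September 1926 has 30 days and begins on Wednesday.
The first Sunday is September 5.
Sundays fall on 5, 12, 19, 26 — that's 4.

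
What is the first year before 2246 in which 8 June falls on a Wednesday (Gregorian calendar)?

2242

From one year to the next, a fixed date's weekday advances by 1, or by 2 when a Feb 29 lies between the two dates.
2246: June 8 is Monday.
2245: Sunday (−1)
2244: Saturday (−1)
2243: Thursday (−2)
2242: Wednesday (−1)
8 June falls on a Wednesday in 2242.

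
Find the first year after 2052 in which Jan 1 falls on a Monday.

2057

Jan 1 advances by 2 weekdays after a leap year and by 1 after a common year.
2052: Jan 1 is Monday (leap).
2053: Wednesday
2054: Thursday
2055: Friday
2056: Saturday (leap)
2057: Monday
2057 begins on a Monday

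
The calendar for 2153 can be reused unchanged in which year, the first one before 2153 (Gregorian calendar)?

Two years share a calendar iff Jan 1 falls on the same weekday and both are leap or both are common. 2153: Jan 1 is Monday, common year.
2152: Jan 1 Saturday, leap
2151: Jan 1 Friday, common
2150: Jan 1 Thursday, common
2149: Jan 1 Wednesday, common
2148: Jan 1 Monday, leap
2147: Jan 1 Sunday, common
2146: Jan 1 Saturday, common
2145: Jan 1 Friday, common
2144: Jan 1 Wednesday, leap
2143: Jan 1 Tuesday, common
2142: Jan 1 Monday, common
2142 matches on both conditions.

2142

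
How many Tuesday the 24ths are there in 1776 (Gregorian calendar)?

Check the 24th of each month of 1776: Jan 24: Wed, Feb 24: Sat, Mar 24: Sun, Apr 24: Wed, May 24: Fri, Jun 24: Mon, Jul 24: Wed, Aug 24: Sat, Sep 24: Tue, Oct 24: Thu, Nov 24: Sun, Dec 24: Tue.
Tuesday occurs in September, December — 2 months.

2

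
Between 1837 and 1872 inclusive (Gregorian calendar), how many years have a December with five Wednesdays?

December has 31 days; it has five Wednesdays when Wednesday falls among the first (month-length − 28) days — i.e. when December 1 is one of Wednesday/Tuesday/Monday.
December 1 by year: 1837:Fri 1838:Sat 1839:Sun 1840:Tue✓ 1841:Wed✓ 1842:Thu 1843:Fri 1844:Sun 1845:Mon✓ 1846:Tue✓ 1847:Wed✓ 1848:Fri 1849:Sat 1850:Sun 1851:Mon✓ …(6 more)… 1858:Wed✓ 1859:Thu 1860:Sat 1861:Sun 1862:Mon✓ 1863:Tue✓ 1864:Thu 1865:Fri 1866:Sat 1867:Sun 1868:Tue✓ 1869:Wed✓ 1870:Thu 1871:Fri 1872:Sun
Years with five Wednesdays: 1840, 1841, 1845, 1846, 1847, 1851, 1852, 1856, 1857, 1858, 1862, 1863, 1868, 1869 → 14.

14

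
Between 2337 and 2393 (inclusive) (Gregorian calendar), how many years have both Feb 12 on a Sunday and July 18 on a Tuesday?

6

Check each year's weekday for Feb 12 and July 18:
  2337: Fri/Sun  2338: Sat/Mon  2339: Sun/Tue ✓  2340: Mon/Thu  2341: Wed/Fri  2342: Thu/Sat  2343: Fri/Sun  2344: Sat/Tue  2345: Mon/Wed  2346: Tue/Thu  2347: Wed/Fri  2348: Thu/Sun  2349: Sat/Mon  2350: Sun/Tue ✓  …(29 more)…  2380: Tue/Fri  2381: Thu/Sat  2382: Fri/Sun  2383: Sat/Mon  2384: Sun/Wed  2385: Tue/Thu  2386: Wed/Fri  2387: Thu/Sat  2388: Fri/Mon  2389: Sun/Tue ✓  2390: Mon/Wed  2391: Tue/Thu  2392: Wed/Sat  2393: Fri/Sun
Both conditions hold in: 2339, 2350, 2361, 2367, 2378, 2389 — 6.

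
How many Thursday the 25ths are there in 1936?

Check the 25th of each month of 1936: Jan 25: Sat, Feb 25: Tue, Mar 25: Wed, Apr 25: Sat, May 25: Mon, Jun 25: Thu, Jul 25: Sat, Aug 25: Tue, Sep 25: Fri, Oct 25: Sun, Nov 25: Wed, Dec 25: Fri.
Thursday occurs in June — 1 month.

1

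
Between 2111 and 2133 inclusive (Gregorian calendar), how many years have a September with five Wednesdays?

7

September has 30 days; it has five Wednesdays when Wednesday falls among the first (month-length − 28) days — i.e. when September 1 is one of Wednesday/Tuesday.
September 1 by year: 2111:Tue✓ 2112:Thu 2113:Fri 2114:Sat 2115:Sun 2116:Tue✓ 2117:Wed✓ 2118:Thu 2119:Fri 2120:Sun 2121:Mon 2122:Tue✓ 2123:Wed✓ 2124:Fri 2125:Sat 2126:Sun 2127:Mon 2128:Wed✓ 2129:Thu 2130:Fri 2131:Sat 2132:Mon 2133:Tue✓
Years with five Wednesdays: 2111, 2116, 2117, 2122, 2123, 2128, 2133 → 7.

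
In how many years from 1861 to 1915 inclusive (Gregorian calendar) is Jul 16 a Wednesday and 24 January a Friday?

Check each year's weekday for Jul 16 and 24 January:
  1861: Tue/Thu  1862: Wed/Fri ✓  1863: Thu/Sat  1864: Sat/Sun  1865: Sun/Tue  1866: Mon/Wed  1867: Tue/Thu  1868: Thu/Fri  1869: Fri/Sun  1870: Sat/Mon  1871: Sun/Tue  1872: Tue/Wed  1873: Wed/Fri ✓  1874: Thu/Sat  …(27 more)…  1902: Wed/Fri ✓  1903: Thu/Sat  1904: Sat/Sun  1905: Sun/Tue  1906: Mon/Wed  1907: Tue/Thu  1908: Thu/Fri  1909: Fri/Sun  1910: Sat/Mon  1911: Sun/Tue  1912: Tue/Wed  1913: Wed/Fri ✓  1914: Thu/Sat  1915: Fri/Sun
Both conditions hold in: 1862, 1873, 1879, 1890, 1902, 1913 — 6.

6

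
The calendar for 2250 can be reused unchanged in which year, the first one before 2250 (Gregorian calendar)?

2239

Two years share a calendar iff Jan 1 falls on the same weekday and both are leap or both are common. 2250: Jan 1 is Tuesday, common year.
2249: Jan 1 Monday, common
2248: Jan 1 Saturday, leap
2247: Jan 1 Friday, common
2246: Jan 1 Thursday, common
2245: Jan 1 Wednesday, common
2244: Jan 1 Monday, leap
2243: Jan 1 Sunday, common
2242: Jan 1 Saturday, common
2241: Jan 1 Friday, common
2240: Jan 1 Wednesday, leap
2239: Jan 1 Tuesday, common
2239 matches on both conditions.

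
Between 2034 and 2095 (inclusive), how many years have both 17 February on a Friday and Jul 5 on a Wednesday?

7

Check each year's weekday for 17 February and Jul 5:
  2034: Fri/Wed ✓  2035: Sat/Thu  2036: Sun/Sat  2037: Tue/Sun  2038: Wed/Mon  2039: Thu/Tue  2040: Fri/Thu  2041: Sun/Fri  2042: Mon/Sat  2043: Tue/Sun  2044: Wed/Tue  2045: Fri/Wed ✓  2046: Sat/Thu  2047: Sun/Fri  …(34 more)…  2082: Tue/Sun  2083: Wed/Mon  2084: Thu/Wed  2085: Sat/Thu  2086: Sun/Fri  2087: Mon/Sat  2088: Tue/Mon  2089: Thu/Tue  2090: Fri/Wed ✓  2091: Sat/Thu  2092: Sun/Sat  2093: Tue/Sun  2094: Wed/Mon  2095: Thu/Tue
Both conditions hold in: 2034, 2045, 2051, 2062, 2073, 2079, 2090 — 7.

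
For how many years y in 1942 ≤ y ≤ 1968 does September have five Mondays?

September has 30 days; it has five Mondays when Monday falls among the first (month-length − 28) days — i.e. when September 1 is one of Monday/Sunday.
September 1 by year: 1942:Tue 1943:Wed 1944:Fri 1945:Sat 1946:Sun✓ 1947:Mon✓ 1948:Wed 1949:Thu 1950:Fri 1951:Sat 1952:Mon✓ 1953:Tue 1954:Wed 1955:Thu 1956:Sat 1957:Sun✓ 1958:Mon✓ 1959:Tue 1960:Thu 1961:Fri 1962:Sat 1963:Sun✓ 1964:Tue 1965:Wed 1966:Thu 1967:Fri 1968:Sun✓
Years with five Mondays: 1946, 1947, 1952, 1957, 1958, 1963, 1968 → 7.

7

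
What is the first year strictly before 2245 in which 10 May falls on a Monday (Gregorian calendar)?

From one year to the next, a fixed date's weekday advances by 1, or by 2 when a Feb 29 lies between the two dates.
2245: May 10 is Saturday.
2244: Friday (−1)
2243: Wednesday (−2)
2242: Tuesday (−1)
2241: Monday (−1)
10 May falls on a Monday in 2241.

2241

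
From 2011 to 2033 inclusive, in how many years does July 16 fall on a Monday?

3

Track July 16's weekday year by year (advancing +1, or +2 across a Feb 29):
  2011: Sat  2012: Mon (+2) ✓  2013: Tue (+1)  2014: Wed (+1)  2015: Thu (+1)
  2016: Sat (+2)  2017: Sun (+1)  2018: Mon (+1) ✓  2019: Tue (+1)  2020: Thu (+2)
  2021: Fri (+1)  2022: Sat (+1)  2023: Sun (+1)  2024: Tue (+2)  2025: Wed (+1)
  2026: Thu (+1)  2027: Fri (+1)  2028: Sun (+2)  2029: Mon (+1) ✓  2030: Tue (+1)
  2031: Wed (+1)  2032: Fri (+2)  2033: Sat (+1)
Monday years: 2012, 2018, 2029 — 3 in total.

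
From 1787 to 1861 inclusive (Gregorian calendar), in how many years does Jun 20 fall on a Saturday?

11

Track Jun 20's weekday year by year (advancing +1, or +2 across a Feb 29):
  1787: Wed  1788: Fri (+2)  1789: Sat (+1) ✓  1790: Sun (+1)  1791: Mon (+1)
  1792: Wed (+2)  1793: Thu (+1)  1794: Fri (+1)  1795: Sat (+1) ✓  1796: Mon (+2)
  1797: Tue (+1)  1798: Wed (+1)  1799: Thu (+1)  1800: Fri (+1)  … (47 more years) …
  1848: Tue (+2)  1849: Wed (+1)  1850: Thu (+1)  1851: Fri (+1)  1852: Sun (+2)
  1853: Mon (+1)  1854: Tue (+1)  1855: Wed (+1)  1856: Fri (+2)  1857: Sat (+1) ✓
  1858: Sun (+1)  1859: Mon (+1)  1860: Wed (+2)  1861: Thu (+1)
Saturday years: 1789, 1795, 1801, 1807, 1812, 1818, 1829, 1835, 1840, 1846, 1857 — 11 in total.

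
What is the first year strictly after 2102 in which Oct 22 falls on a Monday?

From one year to the next, a fixed date's weekday advances by 1, or by 2 when a Feb 29 lies between the two dates.
2102: October 22 is Sunday.
2103: Monday (+1)
Oct 22 falls on a Monday in 2103.

2103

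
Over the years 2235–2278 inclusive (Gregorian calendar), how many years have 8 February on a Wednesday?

6

Track 8 February's weekday year by year (advancing +1, or +2 across a Feb 29):
  2235: Sun  2236: Mon (+1)  2237: Wed (+2) ✓  2238: Thu (+1)  2239: Fri (+1)
  2240: Sat (+1)  2241: Mon (+2)  2242: Tue (+1)  2243: Wed (+1) ✓  2244: Thu (+1)
  2245: Sat (+2)  2246: Sun (+1)  2247: Mon (+1)  2248: Tue (+1)  … (16 more years) …
  2265: Wed (+2) ✓  2266: Thu (+1)  2267: Fri (+1)  2268: Sat (+1)  2269: Mon (+2)
  2270: Tue (+1)  2271: Wed (+1) ✓  2272: Thu (+1)  2273: Sat (+2)  2274: Sun (+1)
  2275: Mon (+1)  2276: Tue (+1)  2277: Thu (+2)  2278: Fri (+1)
Wednesday years: 2237, 2243, 2254, 2260, 2265, 2271 — 6 in total.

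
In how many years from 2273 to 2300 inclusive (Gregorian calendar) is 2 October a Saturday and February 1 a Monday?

3

Check each year's weekday for 2 October and February 1:
  2273: Thu/Sat  2274: Fri/Sun  2275: Sat/Mon ✓  2276: Mon/Tue  2277: Tue/Thu  2278: Wed/Fri  2279: Thu/Sat  2280: Sat/Sun  2281: Sun/Tue  2282: Mon/Wed  2283: Tue/Thu  2284: Thu/Fri  2285: Fri/Sun  2286: Sat/Mon ✓  2287: Sun/Tue  2288: Tue/Wed  2289: Wed/Fri  2290: Thu/Sat  2291: Fri/Sun  2292: Sun/Mon  2293: Mon/Wed  2294: Tue/Thu  2295: Wed/Fri  2296: Fri/Sat  2297: Sat/Mon ✓  2298: Sun/Tue  2299: Mon/Wed  2300: Tue/Thu
Both conditions hold in: 2275, 2286, 2297 — 3.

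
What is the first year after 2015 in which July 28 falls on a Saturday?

From one year to the next, a fixed date's weekday advances by 1, or by 2 when a Feb 29 lies between the two dates.
2015: July 28 is Tuesday.
2016: Thursday (+2)
2017: Friday (+1)
2018: Saturday (+1)
July 28 falls on a Saturday in 2018.

2018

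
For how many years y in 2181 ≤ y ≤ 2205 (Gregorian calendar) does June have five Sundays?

8

June has 30 days; it has five Sundays when Sunday falls among the first (month-length − 28) days — i.e. when June 1 is one of Sunday/Saturday.
June 1 by year: 2181:Fri 2182:Sat✓ 2183:Sun✓ 2184:Tue 2185:Wed 2186:Thu 2187:Fri 2188:Sun✓ 2189:Mon 2190:Tue 2191:Wed 2192:Fri 2193:Sat✓ 2194:Sun✓ 2195:Mon 2196:Wed 2197:Thu 2198:Fri 2199:Sat✓ 2200:Sun✓ 2201:Mon 2202:Tue 2203:Wed 2204:Fri 2205:Sat✓
Years with five Sundays: 2182, 2183, 2188, 2193, 2194, 2199, 2200, 2205 → 8.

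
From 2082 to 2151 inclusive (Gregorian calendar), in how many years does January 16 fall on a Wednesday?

Track January 16's weekday year by year (advancing +1, or +2 across a Feb 29):
  2082: Fri  2083: Sat (+1)  2084: Sun (+1)  2085: Tue (+2)  2086: Wed (+1) ✓
  2087: Thu (+1)  2088: Fri (+1)  2089: Sun (+2)  2090: Mon (+1)  2091: Tue (+1)
  2092: Wed (+1) ✓  2093: Fri (+2)  2094: Sat (+1)  2095: Sun (+1)  … (42 more years) …
  2138: Thu (+1)  2139: Fri (+1)  2140: Sat (+1)  2141: Mon (+2)  2142: Tue (+1)
  2143: Wed (+1) ✓  2144: Thu (+1)  2145: Sat (+2)  2146: Sun (+1)  2147: Mon (+1)
  2148: Tue (+1)  2149: Thu (+2)  2150: Fri (+1)  2151: Sat (+1)
Wednesday years: 2086, 2092, 2097, 2104, 2109, 2115, 2126, 2132, 2137, 2143 — 10 in total.

10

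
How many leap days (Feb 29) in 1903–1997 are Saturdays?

4

Leap years in 1903–1997: 24 of them.
Feb 29 weekday advances by 5 (mod 7) from one leap year to the next four years later (or differs when a century non-leap intervenes).
Leap-day weekdays: 1904:Mon 1908:Sat✓ 1912:Thu 1916:Tue 1920:Sun 1924:Fri 1928:Wed 1932:Mon 1936:Sat✓ 1940:Thu 1944:Tue 1948:Sun 1952:Fri 1956:Wed 1960:Mon 1964:Sat✓ 1968:Thu 1972:Tue 1976:Sun 1980:Fri 1984:Wed 1988:Mon 1992:Sat✓ 1996:Thu
Saturday: 1908, 1936, 1964, 1992 → 4.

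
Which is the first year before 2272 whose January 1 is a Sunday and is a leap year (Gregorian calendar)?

Jan 1 advances by 2 weekdays after a leap year and by 1 after a common year.
2272: Jan 1 is Monday (leap).
2271: Sunday
2270: Saturday
2269: Friday
2268: Wednesday (leap)
2267: Tuesday
2266: Monday
2265: Sunday
2264: Friday (leap)
2263: Thursday
2262: Wednesday
2261: Tuesday
2260: Sunday (leap)
2260 begins on a Sunday and is a leap year.

2260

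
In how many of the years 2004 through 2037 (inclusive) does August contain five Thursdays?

14

August has 31 days; it has five Thursdays when Thursday falls among the first (month-length − 28) days — i.e. when August 1 is one of Thursday/Wednesday/Tuesday.
August 1 by year: 2004:Sun 2005:Mon 2006:Tue✓ 2007:Wed✓ 2008:Fri 2009:Sat 2010:Sun 2011:Mon 2012:Wed✓ 2013:Thu✓ 2014:Fri 2015:Sat 2016:Mon 2017:Tue✓ 2018:Wed✓ …(4 more)… 2023:Tue✓ 2024:Thu✓ 2025:Fri 2026:Sat 2027:Sun 2028:Tue✓ 2029:Wed✓ 2030:Thu✓ 2031:Fri 2032:Sun 2033:Mon 2034:Tue✓ 2035:Wed✓ 2036:Fri 2037:Sat
Years with five Thursdays: 2006, 2007, 2012, 2013, 2017, 2018, 2019, 2023, 2024, 2028, 2029, 2030, 2034, 2035 → 14.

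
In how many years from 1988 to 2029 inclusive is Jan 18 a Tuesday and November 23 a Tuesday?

Check each year's weekday for Jan 18 and November 23:
  1988: Mon/Wed  1989: Wed/Thu  1990: Thu/Fri  1991: Fri/Sat  1992: Sat/Mon  1993: Mon/Tue  1994: Tue/Wed  1995: Wed/Thu  1996: Thu/Sat  1997: Sat/Sun  1998: Sun/Mon  1999: Mon/Tue  2000: Tue/Thu  2001: Thu/Fri  …(14 more)…  2016: Mon/Wed  2017: Wed/Thu  2018: Thu/Fri  2019: Fri/Sat  2020: Sat/Mon  2021: Mon/Tue  2022: Tue/Wed  2023: Wed/Thu  2024: Thu/Sat  2025: Sat/Sun  2026: Sun/Mon  2027: Mon/Tue  2028: Tue/Thu  2029: Thu/Fri
Both conditions hold in: no year — 0.

0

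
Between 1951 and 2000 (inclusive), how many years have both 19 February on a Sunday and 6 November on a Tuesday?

Check each year's weekday for 19 February and 6 November:
  1951: Mon/Tue  1952: Tue/Thu  1953: Thu/Fri  1954: Fri/Sat  1955: Sat/Sun  1956: Sun/Tue ✓  1957: Tue/Wed  1958: Wed/Thu  1959: Thu/Fri  1960: Fri/Sun  1961: Sun/Mon  1962: Mon/Tue  1963: Tue/Wed  1964: Wed/Fri  …(22 more)…  1987: Thu/Fri  1988: Fri/Sun  1989: Sun/Mon  1990: Mon/Tue  1991: Tue/Wed  1992: Wed/Fri  1993: Fri/Sat  1994: Sat/Sun  1995: Sun/Mon  1996: Mon/Wed  1997: Wed/Thu  1998: Thu/Fri  1999: Fri/Sat  2000: Sat/Mon
Both conditions hold in: 1956, 1984 — 2.

2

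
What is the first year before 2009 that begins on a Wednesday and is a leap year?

Jan 1 advances by 2 weekdays after a leap year and by 1 after a common year.
2009: Jan 1 is Thursday.
2008: Tuesday (leap)
2007: Monday
2006: Sunday
2005: Saturday
2004: Thursday (leap)
2003: Wednesday
2002: Tuesday
2001: Monday
2000: Saturday (leap)
1999: Friday
1998: Thursday
1997: Wednesday
1996: Monday (leap)
1995: Sunday
1994: Saturday
1993: Friday
1992: Wednesday (leap)
1992 begins on a Wednesday and is a leap year.

1992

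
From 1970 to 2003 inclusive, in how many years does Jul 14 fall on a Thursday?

4

Track Jul 14's weekday year by year (advancing +1, or +2 across a Feb 29):
  1970: Tue  1971: Wed (+1)  1972: Fri (+2)  1973: Sat (+1)  1974: Sun (+1)
  1975: Mon (+1)  1976: Wed (+2)  1977: Thu (+1) ✓  1978: Fri (+1)  1979: Sat (+1)
  1980: Mon (+2)  1981: Tue (+1)  1982: Wed (+1)  1983: Thu (+1) ✓  … (6 more years) …
  1990: Sat (+1)  1991: Sun (+1)  1992: Tue (+2)  1993: Wed (+1)  1994: Thu (+1) ✓
  1995: Fri (+1)  1996: Sun (+2)  1997: Mon (+1)  1998: Tue (+1)  1999: Wed (+1)
  2000: Fri (+2)  2001: Sat (+1)  2002: Sun (+1)  2003: Mon (+1)
Thursday years: 1977, 1983, 1988, 1994 — 4 in total.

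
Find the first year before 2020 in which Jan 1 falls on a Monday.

Jan 1 advances by 2 weekdays after a leap year and by 1 after a common year.
2020: Jan 1 is Wednesday (leap).
2019: Tuesday
2018: Monday
2018 begins on a Monday

2018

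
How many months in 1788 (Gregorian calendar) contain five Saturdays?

4

A month of length L has five Saturdays iff its first Saturday is on day ≤ L−28 (so day 1–3 in a 31-day month, 1–2 in a 30-day month, day 1 in a leap February).
Checking each month of 1788: Jan starts Tue (31d); Feb starts Fri (29d); Mar starts Sat (31d) ✓; Apr starts Tue (30d); May starts Thu (31d) ✓; Jun starts Sun (30d); Jul starts Tue (31d); Aug starts Fri (31d) ✓; Sep starts Mon (30d); Oct starts Wed (31d); Nov starts Sat (30d) ✓; Dec starts Mon (31d).
Five-Saturday months: March, May, August, November → 4.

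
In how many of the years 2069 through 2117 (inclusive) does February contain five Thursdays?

1

February has 28 days (29 in leap years); it has five Thursdays when Thursday falls among the first (month-length − 28) days — i.e. when February 1 is Thursday in a leap year (never in a common year).
February 1 by year: 2069:Fri 2070:Sat 2071:Sun 2072:Mon 2073:Wed 2074:Thu 2075:Fri 2076:Sat 2077:Mon 2078:Tue 2079:Wed 2080:Thu✓ 2081:Sat 2082:Sun 2083:Mon …(19 more)… 2103:Thu 2104:Fri 2105:Sun 2106:Mon 2107:Tue 2108:Wed 2109:Fri 2110:Sat 2111:Sun 2112:Mon 2113:Wed 2114:Thu 2115:Fri 2116:Sat 2117:Mon
Years with five Thursdays: 2080 → 1.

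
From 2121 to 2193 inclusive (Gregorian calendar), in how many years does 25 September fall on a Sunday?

Track 25 September's weekday year by year (advancing +1, or +2 across a Feb 29):
  2121: Thu  2122: Fri (+1)  2123: Sat (+1)  2124: Mon (+2)  2125: Tue (+1)
  2126: Wed (+1)  2127: Thu (+1)  2128: Sat (+2)  2129: Sun (+1) ✓  2130: Mon (+1)
  2131: Tue (+1)  2132: Thu (+2)  2133: Fri (+1)  2134: Sat (+1)  … (45 more years) …
  2180: Mon (+2)  2181: Tue (+1)  2182: Wed (+1)  2183: Thu (+1)  2184: Sat (+2)
  2185: Sun (+1) ✓  2186: Mon (+1)  2187: Tue (+1)  2188: Thu (+2)  2189: Fri (+1)
  2190: Sat (+1)  2191: Sun (+1) ✓  2192: Tue (+2)  2193: Wed (+1)
Sunday years: 2129, 2135, 2140, 2146, 2157, 2163, 2168, 2174, 2185, 2191 — 10 in total.

10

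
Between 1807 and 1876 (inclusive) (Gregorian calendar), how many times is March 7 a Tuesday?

11

Track March 7's weekday year by year (advancing +1, or +2 across a Feb 29):
  1807: Sat  1808: Mon (+2)  1809: Tue (+1) ✓  1810: Wed (+1)  1811: Thu (+1)
  1812: Sat (+2)  1813: Sun (+1)  1814: Mon (+1)  1815: Tue (+1) ✓  1816: Thu (+2)
  1817: Fri (+1)  1818: Sat (+1)  1819: Sun (+1)  1820: Tue (+2) ✓  … (42 more years) …
  1863: Sat (+1)  1864: Mon (+2)  1865: Tue (+1) ✓  1866: Wed (+1)  1867: Thu (+1)
  1868: Sat (+2)  1869: Sun (+1)  1870: Mon (+1)  1871: Tue (+1) ✓  1872: Thu (+2)
  1873: Fri (+1)  1874: Sat (+1)  1875: Sun (+1)  1876: Tue (+2) ✓
Tuesday years: 1809, 1815, 1820, 1826, 1837, 1843, 1848, 1854, 1865, 1871, 1876 — 11 in total.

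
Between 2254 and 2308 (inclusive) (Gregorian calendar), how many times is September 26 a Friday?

Track September 26's weekday year by year (advancing +1, or +2 across a Feb 29):
  2254: Tue  2255: Wed (+1)  2256: Fri (+2) ✓  2257: Sat (+1)  2258: Sun (+1)
  2259: Mon (+1)  2260: Wed (+2)  2261: Thu (+1)  2262: Fri (+1) ✓  2263: Sat (+1)
  2264: Mon (+2)  2265: Tue (+1)  2266: Wed (+1)  2267: Thu (+1)  … (27 more years) …
  2295: Thu (+1)  2296: Sat (+2)  2297: Sun (+1)  2298: Mon (+1)  2299: Tue (+1)
  2300: Wed (+1)  2301: Thu (+1)  2302: Fri (+1) ✓  2303: Sat (+1)  2304: Mon (+2)
  2305: Tue (+1)  2306: Wed (+1)  2307: Thu (+1)  2308: Sat (+2)
Friday years: 2256, 2262, 2273, 2279, 2284, 2290, 2302 — 7 in total.

7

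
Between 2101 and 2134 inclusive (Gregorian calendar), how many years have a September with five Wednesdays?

September has 30 days; it has five Wednesdays when Wednesday falls among the first (month-length − 28) days — i.e. when September 1 is one of Wednesday/Tuesday.
September 1 by year: 2101:Thu 2102:Fri 2103:Sat 2104:Mon 2105:Tue✓ 2106:Wed✓ 2107:Thu 2108:Sat 2109:Sun 2110:Mon 2111:Tue✓ 2112:Thu 2113:Fri 2114:Sat 2115:Sun …(4 more)… 2120:Sun 2121:Mon 2122:Tue✓ 2123:Wed✓ 2124:Fri 2125:Sat 2126:Sun 2127:Mon 2128:Wed✓ 2129:Thu 2130:Fri 2131:Sat 2132:Mon 2133:Tue✓ 2134:Wed✓
Years with five Wednesdays: 2105, 2106, 2111, 2116, 2117, 2122, 2123, 2128, 2133, 2134 → 10.

10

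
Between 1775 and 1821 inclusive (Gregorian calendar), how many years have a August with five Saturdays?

21

August has 31 days; it has five Saturdays when Saturday falls among the first (month-length − 28) days — i.e. when August 1 is one of Saturday/Friday/Thursday.
August 1 by year: 1775:Tue 1776:Thu✓ 1777:Fri✓ 1778:Sat✓ 1779:Sun 1780:Tue 1781:Wed 1782:Thu✓ 1783:Fri✓ 1784:Sun 1785:Mon 1786:Tue 1787:Wed 1788:Fri✓ 1789:Sat✓ …(17 more)… 1807:Sat✓ 1808:Mon 1809:Tue 1810:Wed 1811:Thu✓ 1812:Sat✓ 1813:Sun 1814:Mon 1815:Tue 1816:Thu✓ 1817:Fri✓ 1818:Sat✓ 1819:Sun 1820:Tue 1821:Wed
Years with five Saturdays: 1776, 1777, 1778, 1782, 1783, 1788, 1789, 1793, 1794, 1795, 1799, 1800, 1801, 1805, 1806, 1807, 1811, 1812, 1816, 1817, 1818 → 21.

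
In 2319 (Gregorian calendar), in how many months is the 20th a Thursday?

Check the 20th of each month of 2319: Jan 20: Mon, Feb 20: Thu, Mar 20: Thu, Apr 20: Sun, May 20: Tue, Jun 20: Fri, Jul 20: Sun, Aug 20: Wed, Sep 20: Sat, Oct 20: Mon, Nov 20: Thu, Dec 20: Sat.
Thursday occurs in February, March, November — 3 months.

3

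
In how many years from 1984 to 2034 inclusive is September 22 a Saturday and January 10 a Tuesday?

2

Check each year's weekday for September 22 and January 10:
  1984: Sat/Tue ✓  1985: Sun/Thu  1986: Mon/Fri  1987: Tue/Sat  1988: Thu/Sun  1989: Fri/Tue  1990: Sat/Wed  1991: Sun/Thu  1992: Tue/Fri  1993: Wed/Sun  1994: Thu/Mon  1995: Fri/Tue  1996: Sun/Wed  1997: Mon/Fri  …(23 more)…  2021: Wed/Sun  2022: Thu/Mon  2023: Fri/Tue  2024: Sun/Wed  2025: Mon/Fri  2026: Tue/Sat  2027: Wed/Sun  2028: Fri/Mon  2029: Sat/Wed  2030: Sun/Thu  2031: Mon/Fri  2032: Wed/Sat  2033: Thu/Mon  2034: Fri/Tue
Both conditions hold in: 1984, 2012 — 2.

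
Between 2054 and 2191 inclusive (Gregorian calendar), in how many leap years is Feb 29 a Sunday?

5

Leap years in 2054–2191: 33 of them.
Feb 29 weekday advances by 5 (mod 7) from one leap year to the next four years later (or differs when a century non-leap intervenes).
Leap-day weekdays: 2056:Tue 2060:Sun✓ 2064:Fri 2068:Wed 2072:Mon 2076:Sat 2080:Thu 2084:Tue 2088:Sun✓ 2092:Fri 2096:Wed 2104:Fri 2108:Wed …(7 more)… 2140:Mon 2144:Sat 2148:Thu 2152:Tue 2156:Sun✓ 2160:Fri 2164:Wed 2168:Mon 2172:Sat 2176:Thu 2180:Tue 2184:Sun✓ 2188:Fri
Sunday: 2060, 2088, 2128, 2156, 2184 → 5.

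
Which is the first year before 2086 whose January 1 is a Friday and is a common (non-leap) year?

2083

Jan 1 advances by 2 weekdays after a leap year and by 1 after a common year.
2086: Jan 1 is Tuesday.
2085: Monday
2084: Saturday (leap)
2083: Friday
2083 begins on a Friday and is a common year.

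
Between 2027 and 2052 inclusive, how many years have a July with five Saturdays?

July has 31 days; it has five Saturdays when Saturday falls among the first (month-length − 28) days — i.e. when July 1 is one of Saturday/Friday/Thursday.
July 1 by year: 2027:Thu✓ 2028:Sat✓ 2029:Sun 2030:Mon 2031:Tue 2032:Thu✓ 2033:Fri✓ 2034:Sat✓ 2035:Sun 2036:Tue 2037:Wed 2038:Thu✓ 2039:Fri✓ 2040:Sun 2041:Mon 2042:Tue 2043:Wed 2044:Fri✓ 2045:Sat✓ 2046:Sun 2047:Mon 2048:Wed 2049:Thu✓ 2050:Fri✓ 2051:Sat✓ 2052:Mon
Years with five Saturdays: 2027, 2028, 2032, 2033, 2034, 2038, 2039, 2044, 2045, 2049, 2050, 2051 → 12.

12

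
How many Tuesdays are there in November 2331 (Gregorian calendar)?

4

November 2331 has 30 days and begins on Sunday.
The first Tuesday is November 3.
Tuesdays fall on 3, 10, 17, 24 — that's 4.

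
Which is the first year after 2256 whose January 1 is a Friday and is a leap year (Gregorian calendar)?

2264

Jan 1 advances by 2 weekdays after a leap year and by 1 after a common year.
2256: Jan 1 is Tuesday (leap).
2257: Thursday
2258: Friday
2259: Saturday
2260: Sunday (leap)
2261: Tuesday
2262: Wednesday
2263: Thursday
2264: Friday (leap)
2264 begins on a Friday and is a leap year.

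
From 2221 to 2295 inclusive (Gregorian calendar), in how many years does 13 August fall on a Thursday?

10

Track 13 August's weekday year by year (advancing +1, or +2 across a Feb 29):
  2221: Mon  2222: Tue (+1)  2223: Wed (+1)  2224: Fri (+2)  2225: Sat (+1)
  2226: Sun (+1)  2227: Mon (+1)  2228: Wed (+2)  2229: Thu (+1) ✓  2230: Fri (+1)
  2231: Sat (+1)  2232: Mon (+2)  2233: Tue (+1)  2234: Wed (+1)  … (47 more years) …
  2282: Sun (+1)  2283: Mon (+1)  2284: Wed (+2)  2285: Thu (+1) ✓  2286: Fri (+1)
  2287: Sat (+1)  2288: Mon (+2)  2289: Tue (+1)  2290: Wed (+1)  2291: Thu (+1) ✓
  2292: Sat (+2)  2293: Sun (+1)  2294: Mon (+1)  2295: Tue (+1)
Thursday years: 2229, 2235, 2240, 2246, 2257, 2263, 2268, 2274, 2285, 2291 — 10 in total.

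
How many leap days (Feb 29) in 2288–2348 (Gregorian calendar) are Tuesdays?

Leap years in 2288–2348: 15 of them.
Feb 29 weekday advances by 5 (mod 7) from one leap year to the next four years later (or differs when a century non-leap intervenes).
Leap-day weekdays: 2288:Wed 2292:Mon 2296:Sat 2304:Mon 2308:Sat 2312:Thu 2316:Tue✓ 2320:Sun 2324:Fri 2328:Wed 2332:Mon 2336:Sat 2340:Thu 2344:Tue✓ 2348:Sun
Tuesday: 2316, 2344 → 2.

2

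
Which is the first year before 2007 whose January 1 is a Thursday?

Jan 1 advances by 2 weekdays after a leap year and by 1 after a common year.
2007: Jan 1 is Monday.
2006: Sunday
2005: Saturday
2004: Thursday (leap)
2004 begins on a Thursday

2004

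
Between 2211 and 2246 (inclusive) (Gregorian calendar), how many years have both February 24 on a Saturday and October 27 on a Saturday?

3

Check each year's weekday for February 24 and October 27:
  2211: Sun/Sun  2212: Mon/Tue  2213: Wed/Wed  2214: Thu/Thu  2215: Fri/Fri  2216: Sat/Sun  2217: Mon/Mon  2218: Tue/Tue  2219: Wed/Wed  2220: Thu/Fri  2221: Sat/Sat ✓  2222: Sun/Sun  2223: Mon/Mon  2224: Tue/Wed  …(8 more)…  2233: Sun/Sun  2234: Mon/Mon  2235: Tue/Tue  2236: Wed/Thu  2237: Fri/Fri  2238: Sat/Sat ✓  2239: Sun/Sun  2240: Mon/Tue  2241: Wed/Wed  2242: Thu/Thu  2243: Fri/Fri  2244: Sat/Sun  2245: Mon/Mon  2246: Tue/Tue
Both conditions hold in: 2221, 2227, 2238 — 3.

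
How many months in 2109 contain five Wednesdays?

4

A month of length L has five Wednesdays iff its first Wednesday is on day ≤ L−28 (so day 1–3 in a 31-day month, 1–2 in a 30-day month, day 1 in a leap February).
Checking each month of 2109: Jan starts Tue (31d) ✓; Feb starts Fri (28d); Mar starts Fri (31d); Apr starts Mon (30d); May starts Wed (31d) ✓; Jun starts Sat (30d); Jul starts Mon (31d) ✓; Aug starts Thu (31d); Sep starts Sun (30d); Oct starts Tue (31d) ✓; Nov starts Fri (30d); Dec starts Sun (31d).
Five-Wednesday months: January, May, July, October → 4.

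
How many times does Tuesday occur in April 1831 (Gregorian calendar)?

April 1831 has 30 days and begins on Friday.
The first Tuesday is April 5.
Tuesdays fall on 5, 12, 19, 26 — that's 4.

4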